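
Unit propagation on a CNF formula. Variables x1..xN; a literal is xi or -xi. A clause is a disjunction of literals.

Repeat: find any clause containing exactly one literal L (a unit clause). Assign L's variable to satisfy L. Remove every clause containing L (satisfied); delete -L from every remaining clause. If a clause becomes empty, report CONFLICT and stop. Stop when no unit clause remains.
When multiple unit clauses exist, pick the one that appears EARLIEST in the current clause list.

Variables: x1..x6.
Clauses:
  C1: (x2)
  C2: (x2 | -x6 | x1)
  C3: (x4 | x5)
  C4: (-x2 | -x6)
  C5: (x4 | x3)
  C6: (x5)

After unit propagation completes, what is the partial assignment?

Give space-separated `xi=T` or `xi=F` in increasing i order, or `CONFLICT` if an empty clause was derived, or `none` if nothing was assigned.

Answer: x2=T x5=T x6=F

Derivation:
unit clause [2] forces x2=T; simplify:
  drop -2 from [-2, -6] -> [-6]
  satisfied 2 clause(s); 4 remain; assigned so far: [2]
unit clause [-6] forces x6=F; simplify:
  satisfied 1 clause(s); 3 remain; assigned so far: [2, 6]
unit clause [5] forces x5=T; simplify:
  satisfied 2 clause(s); 1 remain; assigned so far: [2, 5, 6]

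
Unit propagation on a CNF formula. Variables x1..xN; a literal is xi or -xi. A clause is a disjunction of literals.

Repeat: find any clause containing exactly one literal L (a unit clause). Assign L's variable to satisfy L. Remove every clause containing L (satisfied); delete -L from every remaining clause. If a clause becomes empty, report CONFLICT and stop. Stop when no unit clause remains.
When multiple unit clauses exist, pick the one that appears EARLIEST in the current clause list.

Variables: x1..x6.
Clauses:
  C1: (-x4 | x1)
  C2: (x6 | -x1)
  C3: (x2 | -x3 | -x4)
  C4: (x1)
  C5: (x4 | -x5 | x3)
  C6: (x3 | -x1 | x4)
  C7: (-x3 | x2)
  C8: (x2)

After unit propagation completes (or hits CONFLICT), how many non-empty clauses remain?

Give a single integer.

unit clause [1] forces x1=T; simplify:
  drop -1 from [6, -1] -> [6]
  drop -1 from [3, -1, 4] -> [3, 4]
  satisfied 2 clause(s); 6 remain; assigned so far: [1]
unit clause [6] forces x6=T; simplify:
  satisfied 1 clause(s); 5 remain; assigned so far: [1, 6]
unit clause [2] forces x2=T; simplify:
  satisfied 3 clause(s); 2 remain; assigned so far: [1, 2, 6]

Answer: 2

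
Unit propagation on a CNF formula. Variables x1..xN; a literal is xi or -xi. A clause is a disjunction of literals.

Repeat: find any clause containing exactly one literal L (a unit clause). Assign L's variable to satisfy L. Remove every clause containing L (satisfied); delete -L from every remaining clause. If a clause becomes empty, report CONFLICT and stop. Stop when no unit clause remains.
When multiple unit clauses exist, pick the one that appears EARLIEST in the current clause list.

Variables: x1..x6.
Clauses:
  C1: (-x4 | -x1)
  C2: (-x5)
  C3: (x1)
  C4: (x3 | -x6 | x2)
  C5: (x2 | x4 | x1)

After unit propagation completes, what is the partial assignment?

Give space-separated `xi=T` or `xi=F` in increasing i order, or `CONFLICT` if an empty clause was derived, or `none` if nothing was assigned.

Answer: x1=T x4=F x5=F

Derivation:
unit clause [-5] forces x5=F; simplify:
  satisfied 1 clause(s); 4 remain; assigned so far: [5]
unit clause [1] forces x1=T; simplify:
  drop -1 from [-4, -1] -> [-4]
  satisfied 2 clause(s); 2 remain; assigned so far: [1, 5]
unit clause [-4] forces x4=F; simplify:
  satisfied 1 clause(s); 1 remain; assigned so far: [1, 4, 5]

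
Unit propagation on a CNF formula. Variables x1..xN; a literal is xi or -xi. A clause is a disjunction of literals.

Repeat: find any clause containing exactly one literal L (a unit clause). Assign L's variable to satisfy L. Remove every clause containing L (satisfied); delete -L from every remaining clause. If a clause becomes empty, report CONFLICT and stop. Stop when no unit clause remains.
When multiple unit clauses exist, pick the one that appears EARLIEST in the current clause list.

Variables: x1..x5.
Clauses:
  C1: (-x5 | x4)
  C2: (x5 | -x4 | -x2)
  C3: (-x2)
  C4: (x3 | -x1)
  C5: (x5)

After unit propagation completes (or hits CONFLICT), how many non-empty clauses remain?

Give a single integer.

Answer: 1

Derivation:
unit clause [-2] forces x2=F; simplify:
  satisfied 2 clause(s); 3 remain; assigned so far: [2]
unit clause [5] forces x5=T; simplify:
  drop -5 from [-5, 4] -> [4]
  satisfied 1 clause(s); 2 remain; assigned so far: [2, 5]
unit clause [4] forces x4=T; simplify:
  satisfied 1 clause(s); 1 remain; assigned so far: [2, 4, 5]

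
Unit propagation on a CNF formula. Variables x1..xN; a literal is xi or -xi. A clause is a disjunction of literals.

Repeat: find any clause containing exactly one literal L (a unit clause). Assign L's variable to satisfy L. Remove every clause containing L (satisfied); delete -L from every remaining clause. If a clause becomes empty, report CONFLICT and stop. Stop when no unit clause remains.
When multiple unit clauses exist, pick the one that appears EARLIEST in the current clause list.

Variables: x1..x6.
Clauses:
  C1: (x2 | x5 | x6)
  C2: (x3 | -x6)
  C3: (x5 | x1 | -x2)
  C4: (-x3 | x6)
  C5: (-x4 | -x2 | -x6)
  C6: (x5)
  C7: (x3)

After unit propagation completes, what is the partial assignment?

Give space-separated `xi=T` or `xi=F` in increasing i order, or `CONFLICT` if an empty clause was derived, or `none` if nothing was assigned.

Answer: x3=T x5=T x6=T

Derivation:
unit clause [5] forces x5=T; simplify:
  satisfied 3 clause(s); 4 remain; assigned so far: [5]
unit clause [3] forces x3=T; simplify:
  drop -3 from [-3, 6] -> [6]
  satisfied 2 clause(s); 2 remain; assigned so far: [3, 5]
unit clause [6] forces x6=T; simplify:
  drop -6 from [-4, -2, -6] -> [-4, -2]
  satisfied 1 clause(s); 1 remain; assigned so far: [3, 5, 6]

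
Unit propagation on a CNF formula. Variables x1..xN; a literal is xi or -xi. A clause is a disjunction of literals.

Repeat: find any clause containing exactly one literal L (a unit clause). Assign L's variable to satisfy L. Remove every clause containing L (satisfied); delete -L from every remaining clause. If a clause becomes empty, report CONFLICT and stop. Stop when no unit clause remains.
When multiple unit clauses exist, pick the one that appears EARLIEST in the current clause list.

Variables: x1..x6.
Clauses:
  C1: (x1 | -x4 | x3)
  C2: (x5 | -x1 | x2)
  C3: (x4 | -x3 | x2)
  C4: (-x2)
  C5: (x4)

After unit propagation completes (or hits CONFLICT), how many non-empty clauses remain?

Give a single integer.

Answer: 2

Derivation:
unit clause [-2] forces x2=F; simplify:
  drop 2 from [5, -1, 2] -> [5, -1]
  drop 2 from [4, -3, 2] -> [4, -3]
  satisfied 1 clause(s); 4 remain; assigned so far: [2]
unit clause [4] forces x4=T; simplify:
  drop -4 from [1, -4, 3] -> [1, 3]
  satisfied 2 clause(s); 2 remain; assigned so far: [2, 4]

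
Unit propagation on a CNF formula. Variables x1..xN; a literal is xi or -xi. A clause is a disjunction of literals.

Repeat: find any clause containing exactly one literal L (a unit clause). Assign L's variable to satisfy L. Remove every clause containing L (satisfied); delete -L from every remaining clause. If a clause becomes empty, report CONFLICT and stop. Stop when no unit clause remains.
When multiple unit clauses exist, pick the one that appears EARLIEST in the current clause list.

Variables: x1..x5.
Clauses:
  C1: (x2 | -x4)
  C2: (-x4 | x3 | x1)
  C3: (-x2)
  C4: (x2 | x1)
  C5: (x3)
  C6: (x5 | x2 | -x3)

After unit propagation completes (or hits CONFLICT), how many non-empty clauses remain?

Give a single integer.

unit clause [-2] forces x2=F; simplify:
  drop 2 from [2, -4] -> [-4]
  drop 2 from [2, 1] -> [1]
  drop 2 from [5, 2, -3] -> [5, -3]
  satisfied 1 clause(s); 5 remain; assigned so far: [2]
unit clause [-4] forces x4=F; simplify:
  satisfied 2 clause(s); 3 remain; assigned so far: [2, 4]
unit clause [1] forces x1=T; simplify:
  satisfied 1 clause(s); 2 remain; assigned so far: [1, 2, 4]
unit clause [3] forces x3=T; simplify:
  drop -3 from [5, -3] -> [5]
  satisfied 1 clause(s); 1 remain; assigned so far: [1, 2, 3, 4]
unit clause [5] forces x5=T; simplify:
  satisfied 1 clause(s); 0 remain; assigned so far: [1, 2, 3, 4, 5]

Answer: 0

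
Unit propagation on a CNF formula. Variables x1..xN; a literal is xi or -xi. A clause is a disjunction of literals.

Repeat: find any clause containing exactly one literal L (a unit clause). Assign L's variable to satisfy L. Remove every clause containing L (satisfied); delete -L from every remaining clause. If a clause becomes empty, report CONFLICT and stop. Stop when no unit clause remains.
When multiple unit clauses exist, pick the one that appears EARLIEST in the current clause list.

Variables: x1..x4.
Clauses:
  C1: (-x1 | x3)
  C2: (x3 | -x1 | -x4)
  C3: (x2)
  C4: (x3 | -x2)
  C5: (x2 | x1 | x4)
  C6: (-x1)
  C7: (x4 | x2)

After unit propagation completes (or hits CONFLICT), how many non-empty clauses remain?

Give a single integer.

Answer: 0

Derivation:
unit clause [2] forces x2=T; simplify:
  drop -2 from [3, -2] -> [3]
  satisfied 3 clause(s); 4 remain; assigned so far: [2]
unit clause [3] forces x3=T; simplify:
  satisfied 3 clause(s); 1 remain; assigned so far: [2, 3]
unit clause [-1] forces x1=F; simplify:
  satisfied 1 clause(s); 0 remain; assigned so far: [1, 2, 3]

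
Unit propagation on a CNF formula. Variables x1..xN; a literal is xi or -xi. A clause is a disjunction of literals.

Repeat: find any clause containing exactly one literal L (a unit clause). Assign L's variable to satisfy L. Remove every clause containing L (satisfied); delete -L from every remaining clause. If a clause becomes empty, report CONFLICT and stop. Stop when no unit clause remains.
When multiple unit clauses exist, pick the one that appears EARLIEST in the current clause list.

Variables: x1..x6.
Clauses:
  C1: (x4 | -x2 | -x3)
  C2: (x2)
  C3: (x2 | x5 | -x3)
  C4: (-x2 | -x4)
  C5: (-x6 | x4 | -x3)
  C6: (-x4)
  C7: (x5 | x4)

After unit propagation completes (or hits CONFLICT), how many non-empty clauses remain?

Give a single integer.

Answer: 0

Derivation:
unit clause [2] forces x2=T; simplify:
  drop -2 from [4, -2, -3] -> [4, -3]
  drop -2 from [-2, -4] -> [-4]
  satisfied 2 clause(s); 5 remain; assigned so far: [2]
unit clause [-4] forces x4=F; simplify:
  drop 4 from [4, -3] -> [-3]
  drop 4 from [-6, 4, -3] -> [-6, -3]
  drop 4 from [5, 4] -> [5]
  satisfied 2 clause(s); 3 remain; assigned so far: [2, 4]
unit clause [-3] forces x3=F; simplify:
  satisfied 2 clause(s); 1 remain; assigned so far: [2, 3, 4]
unit clause [5] forces x5=T; simplify:
  satisfied 1 clause(s); 0 remain; assigned so far: [2, 3, 4, 5]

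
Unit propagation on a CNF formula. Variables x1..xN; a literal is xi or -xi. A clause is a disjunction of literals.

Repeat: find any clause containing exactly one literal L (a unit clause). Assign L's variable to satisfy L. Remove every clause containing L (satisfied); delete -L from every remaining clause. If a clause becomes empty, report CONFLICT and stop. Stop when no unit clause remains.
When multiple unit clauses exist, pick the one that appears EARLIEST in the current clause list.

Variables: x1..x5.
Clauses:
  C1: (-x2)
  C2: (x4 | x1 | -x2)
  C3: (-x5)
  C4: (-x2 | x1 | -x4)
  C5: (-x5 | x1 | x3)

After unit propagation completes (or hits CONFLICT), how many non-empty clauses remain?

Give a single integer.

Answer: 0

Derivation:
unit clause [-2] forces x2=F; simplify:
  satisfied 3 clause(s); 2 remain; assigned so far: [2]
unit clause [-5] forces x5=F; simplify:
  satisfied 2 clause(s); 0 remain; assigned so far: [2, 5]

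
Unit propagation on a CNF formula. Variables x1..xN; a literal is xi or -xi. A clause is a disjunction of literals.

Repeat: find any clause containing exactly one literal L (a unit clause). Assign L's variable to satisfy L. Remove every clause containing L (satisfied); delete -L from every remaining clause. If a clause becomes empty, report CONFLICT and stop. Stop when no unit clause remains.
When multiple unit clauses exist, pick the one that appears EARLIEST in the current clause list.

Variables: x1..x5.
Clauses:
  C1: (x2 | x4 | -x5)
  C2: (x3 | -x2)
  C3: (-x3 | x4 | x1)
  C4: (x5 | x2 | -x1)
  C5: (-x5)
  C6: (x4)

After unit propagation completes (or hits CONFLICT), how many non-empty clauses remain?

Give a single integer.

unit clause [-5] forces x5=F; simplify:
  drop 5 from [5, 2, -1] -> [2, -1]
  satisfied 2 clause(s); 4 remain; assigned so far: [5]
unit clause [4] forces x4=T; simplify:
  satisfied 2 clause(s); 2 remain; assigned so far: [4, 5]

Answer: 2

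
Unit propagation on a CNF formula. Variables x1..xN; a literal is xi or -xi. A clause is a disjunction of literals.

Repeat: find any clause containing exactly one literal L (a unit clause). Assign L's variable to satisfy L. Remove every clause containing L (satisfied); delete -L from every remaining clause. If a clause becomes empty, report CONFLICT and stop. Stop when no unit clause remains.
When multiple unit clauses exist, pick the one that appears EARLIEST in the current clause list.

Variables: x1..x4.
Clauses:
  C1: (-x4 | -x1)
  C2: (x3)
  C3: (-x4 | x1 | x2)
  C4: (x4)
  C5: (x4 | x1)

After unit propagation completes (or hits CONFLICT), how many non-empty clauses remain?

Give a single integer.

unit clause [3] forces x3=T; simplify:
  satisfied 1 clause(s); 4 remain; assigned so far: [3]
unit clause [4] forces x4=T; simplify:
  drop -4 from [-4, -1] -> [-1]
  drop -4 from [-4, 1, 2] -> [1, 2]
  satisfied 2 clause(s); 2 remain; assigned so far: [3, 4]
unit clause [-1] forces x1=F; simplify:
  drop 1 from [1, 2] -> [2]
  satisfied 1 clause(s); 1 remain; assigned so far: [1, 3, 4]
unit clause [2] forces x2=T; simplify:
  satisfied 1 clause(s); 0 remain; assigned so far: [1, 2, 3, 4]

Answer: 0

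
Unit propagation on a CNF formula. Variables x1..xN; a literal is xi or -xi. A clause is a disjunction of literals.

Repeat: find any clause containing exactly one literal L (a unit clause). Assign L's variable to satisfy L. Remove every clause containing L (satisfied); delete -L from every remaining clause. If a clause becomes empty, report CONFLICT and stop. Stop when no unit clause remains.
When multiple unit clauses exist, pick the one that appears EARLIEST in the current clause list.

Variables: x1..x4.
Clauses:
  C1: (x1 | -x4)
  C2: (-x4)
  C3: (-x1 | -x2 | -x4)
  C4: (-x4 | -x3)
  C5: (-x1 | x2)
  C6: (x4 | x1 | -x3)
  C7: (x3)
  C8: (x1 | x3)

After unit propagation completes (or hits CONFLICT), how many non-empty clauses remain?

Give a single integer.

unit clause [-4] forces x4=F; simplify:
  drop 4 from [4, 1, -3] -> [1, -3]
  satisfied 4 clause(s); 4 remain; assigned so far: [4]
unit clause [3] forces x3=T; simplify:
  drop -3 from [1, -3] -> [1]
  satisfied 2 clause(s); 2 remain; assigned so far: [3, 4]
unit clause [1] forces x1=T; simplify:
  drop -1 from [-1, 2] -> [2]
  satisfied 1 clause(s); 1 remain; assigned so far: [1, 3, 4]
unit clause [2] forces x2=T; simplify:
  satisfied 1 clause(s); 0 remain; assigned so far: [1, 2, 3, 4]

Answer: 0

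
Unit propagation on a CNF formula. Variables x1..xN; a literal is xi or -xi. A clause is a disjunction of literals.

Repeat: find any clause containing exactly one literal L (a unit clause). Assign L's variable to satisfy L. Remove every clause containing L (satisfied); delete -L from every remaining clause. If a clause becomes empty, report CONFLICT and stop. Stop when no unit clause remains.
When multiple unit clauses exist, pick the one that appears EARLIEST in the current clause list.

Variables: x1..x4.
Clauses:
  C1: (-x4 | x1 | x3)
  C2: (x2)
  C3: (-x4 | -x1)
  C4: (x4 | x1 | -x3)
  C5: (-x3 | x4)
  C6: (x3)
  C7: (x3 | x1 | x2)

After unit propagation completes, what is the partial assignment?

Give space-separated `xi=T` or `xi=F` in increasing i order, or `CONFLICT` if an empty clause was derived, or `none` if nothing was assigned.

Answer: x1=F x2=T x3=T x4=T

Derivation:
unit clause [2] forces x2=T; simplify:
  satisfied 2 clause(s); 5 remain; assigned so far: [2]
unit clause [3] forces x3=T; simplify:
  drop -3 from [4, 1, -3] -> [4, 1]
  drop -3 from [-3, 4] -> [4]
  satisfied 2 clause(s); 3 remain; assigned so far: [2, 3]
unit clause [4] forces x4=T; simplify:
  drop -4 from [-4, -1] -> [-1]
  satisfied 2 clause(s); 1 remain; assigned so far: [2, 3, 4]
unit clause [-1] forces x1=F; simplify:
  satisfied 1 clause(s); 0 remain; assigned so far: [1, 2, 3, 4]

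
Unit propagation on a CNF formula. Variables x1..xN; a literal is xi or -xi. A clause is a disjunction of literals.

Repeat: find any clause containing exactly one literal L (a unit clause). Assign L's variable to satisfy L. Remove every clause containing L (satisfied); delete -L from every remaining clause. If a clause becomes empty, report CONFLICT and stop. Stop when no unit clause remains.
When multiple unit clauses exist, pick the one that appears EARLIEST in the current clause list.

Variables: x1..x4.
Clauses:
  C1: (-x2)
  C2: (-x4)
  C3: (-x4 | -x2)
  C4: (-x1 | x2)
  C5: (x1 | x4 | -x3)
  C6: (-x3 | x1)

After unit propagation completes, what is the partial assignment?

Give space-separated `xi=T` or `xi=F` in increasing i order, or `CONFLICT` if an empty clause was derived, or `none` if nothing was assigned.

unit clause [-2] forces x2=F; simplify:
  drop 2 from [-1, 2] -> [-1]
  satisfied 2 clause(s); 4 remain; assigned so far: [2]
unit clause [-4] forces x4=F; simplify:
  drop 4 from [1, 4, -3] -> [1, -3]
  satisfied 1 clause(s); 3 remain; assigned so far: [2, 4]
unit clause [-1] forces x1=F; simplify:
  drop 1 from [1, -3] -> [-3]
  drop 1 from [-3, 1] -> [-3]
  satisfied 1 clause(s); 2 remain; assigned so far: [1, 2, 4]
unit clause [-3] forces x3=F; simplify:
  satisfied 2 clause(s); 0 remain; assigned so far: [1, 2, 3, 4]

Answer: x1=F x2=F x3=F x4=F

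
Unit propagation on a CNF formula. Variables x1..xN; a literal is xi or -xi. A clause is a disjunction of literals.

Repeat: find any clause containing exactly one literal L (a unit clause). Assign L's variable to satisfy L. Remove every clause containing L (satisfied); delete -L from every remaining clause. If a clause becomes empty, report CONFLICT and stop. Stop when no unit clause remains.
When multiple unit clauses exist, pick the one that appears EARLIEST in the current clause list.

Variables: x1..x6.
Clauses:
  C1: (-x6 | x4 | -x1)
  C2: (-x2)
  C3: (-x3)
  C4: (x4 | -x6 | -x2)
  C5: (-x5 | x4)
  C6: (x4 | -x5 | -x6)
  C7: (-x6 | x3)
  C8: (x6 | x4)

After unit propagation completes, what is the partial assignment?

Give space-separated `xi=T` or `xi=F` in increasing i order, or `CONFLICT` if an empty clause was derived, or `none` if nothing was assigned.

unit clause [-2] forces x2=F; simplify:
  satisfied 2 clause(s); 6 remain; assigned so far: [2]
unit clause [-3] forces x3=F; simplify:
  drop 3 from [-6, 3] -> [-6]
  satisfied 1 clause(s); 5 remain; assigned so far: [2, 3]
unit clause [-6] forces x6=F; simplify:
  drop 6 from [6, 4] -> [4]
  satisfied 3 clause(s); 2 remain; assigned so far: [2, 3, 6]
unit clause [4] forces x4=T; simplify:
  satisfied 2 clause(s); 0 remain; assigned so far: [2, 3, 4, 6]

Answer: x2=F x3=F x4=T x6=F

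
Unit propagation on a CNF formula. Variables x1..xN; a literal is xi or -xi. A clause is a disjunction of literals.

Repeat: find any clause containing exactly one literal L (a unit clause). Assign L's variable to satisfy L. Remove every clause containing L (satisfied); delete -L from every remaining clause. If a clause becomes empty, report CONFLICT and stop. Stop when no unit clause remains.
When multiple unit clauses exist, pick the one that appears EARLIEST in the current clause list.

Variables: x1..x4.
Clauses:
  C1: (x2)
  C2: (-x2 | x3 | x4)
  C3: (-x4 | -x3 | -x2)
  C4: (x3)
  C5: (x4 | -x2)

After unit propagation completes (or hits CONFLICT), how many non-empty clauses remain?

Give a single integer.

Answer: 0

Derivation:
unit clause [2] forces x2=T; simplify:
  drop -2 from [-2, 3, 4] -> [3, 4]
  drop -2 from [-4, -3, -2] -> [-4, -3]
  drop -2 from [4, -2] -> [4]
  satisfied 1 clause(s); 4 remain; assigned so far: [2]
unit clause [3] forces x3=T; simplify:
  drop -3 from [-4, -3] -> [-4]
  satisfied 2 clause(s); 2 remain; assigned so far: [2, 3]
unit clause [-4] forces x4=F; simplify:
  drop 4 from [4] -> [] (empty!)
  satisfied 1 clause(s); 1 remain; assigned so far: [2, 3, 4]
CONFLICT (empty clause)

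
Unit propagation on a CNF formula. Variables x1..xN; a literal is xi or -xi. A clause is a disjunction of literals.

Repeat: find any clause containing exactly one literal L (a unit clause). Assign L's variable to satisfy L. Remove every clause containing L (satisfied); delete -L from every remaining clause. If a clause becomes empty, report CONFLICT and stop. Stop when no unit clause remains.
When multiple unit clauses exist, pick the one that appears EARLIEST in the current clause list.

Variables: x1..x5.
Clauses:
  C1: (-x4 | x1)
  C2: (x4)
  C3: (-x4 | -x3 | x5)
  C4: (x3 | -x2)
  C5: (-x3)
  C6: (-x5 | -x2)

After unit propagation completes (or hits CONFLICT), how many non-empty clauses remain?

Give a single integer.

unit clause [4] forces x4=T; simplify:
  drop -4 from [-4, 1] -> [1]
  drop -4 from [-4, -3, 5] -> [-3, 5]
  satisfied 1 clause(s); 5 remain; assigned so far: [4]
unit clause [1] forces x1=T; simplify:
  satisfied 1 clause(s); 4 remain; assigned so far: [1, 4]
unit clause [-3] forces x3=F; simplify:
  drop 3 from [3, -2] -> [-2]
  satisfied 2 clause(s); 2 remain; assigned so far: [1, 3, 4]
unit clause [-2] forces x2=F; simplify:
  satisfied 2 clause(s); 0 remain; assigned so far: [1, 2, 3, 4]

Answer: 0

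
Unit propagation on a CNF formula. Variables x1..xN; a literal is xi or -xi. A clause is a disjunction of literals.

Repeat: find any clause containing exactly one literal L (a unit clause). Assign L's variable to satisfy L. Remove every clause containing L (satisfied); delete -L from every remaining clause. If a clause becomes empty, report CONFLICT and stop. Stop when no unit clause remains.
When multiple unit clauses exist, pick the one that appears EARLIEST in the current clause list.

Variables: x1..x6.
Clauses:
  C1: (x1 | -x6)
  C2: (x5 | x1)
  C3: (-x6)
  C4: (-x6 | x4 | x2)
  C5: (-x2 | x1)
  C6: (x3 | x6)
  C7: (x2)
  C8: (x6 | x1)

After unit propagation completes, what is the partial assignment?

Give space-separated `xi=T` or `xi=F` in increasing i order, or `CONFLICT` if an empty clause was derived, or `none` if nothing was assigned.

unit clause [-6] forces x6=F; simplify:
  drop 6 from [3, 6] -> [3]
  drop 6 from [6, 1] -> [1]
  satisfied 3 clause(s); 5 remain; assigned so far: [6]
unit clause [3] forces x3=T; simplify:
  satisfied 1 clause(s); 4 remain; assigned so far: [3, 6]
unit clause [2] forces x2=T; simplify:
  drop -2 from [-2, 1] -> [1]
  satisfied 1 clause(s); 3 remain; assigned so far: [2, 3, 6]
unit clause [1] forces x1=T; simplify:
  satisfied 3 clause(s); 0 remain; assigned so far: [1, 2, 3, 6]

Answer: x1=T x2=T x3=T x6=F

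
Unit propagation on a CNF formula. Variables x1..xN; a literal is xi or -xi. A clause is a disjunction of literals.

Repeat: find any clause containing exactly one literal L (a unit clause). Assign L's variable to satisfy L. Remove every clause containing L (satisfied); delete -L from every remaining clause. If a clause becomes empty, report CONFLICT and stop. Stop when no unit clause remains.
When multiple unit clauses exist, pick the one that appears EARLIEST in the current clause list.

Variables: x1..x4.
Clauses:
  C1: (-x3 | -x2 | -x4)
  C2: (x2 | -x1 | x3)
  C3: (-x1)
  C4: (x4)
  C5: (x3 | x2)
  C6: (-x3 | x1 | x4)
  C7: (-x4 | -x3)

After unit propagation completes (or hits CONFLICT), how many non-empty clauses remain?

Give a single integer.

Answer: 0

Derivation:
unit clause [-1] forces x1=F; simplify:
  drop 1 from [-3, 1, 4] -> [-3, 4]
  satisfied 2 clause(s); 5 remain; assigned so far: [1]
unit clause [4] forces x4=T; simplify:
  drop -4 from [-3, -2, -4] -> [-3, -2]
  drop -4 from [-4, -3] -> [-3]
  satisfied 2 clause(s); 3 remain; assigned so far: [1, 4]
unit clause [-3] forces x3=F; simplify:
  drop 3 from [3, 2] -> [2]
  satisfied 2 clause(s); 1 remain; assigned so far: [1, 3, 4]
unit clause [2] forces x2=T; simplify:
  satisfied 1 clause(s); 0 remain; assigned so far: [1, 2, 3, 4]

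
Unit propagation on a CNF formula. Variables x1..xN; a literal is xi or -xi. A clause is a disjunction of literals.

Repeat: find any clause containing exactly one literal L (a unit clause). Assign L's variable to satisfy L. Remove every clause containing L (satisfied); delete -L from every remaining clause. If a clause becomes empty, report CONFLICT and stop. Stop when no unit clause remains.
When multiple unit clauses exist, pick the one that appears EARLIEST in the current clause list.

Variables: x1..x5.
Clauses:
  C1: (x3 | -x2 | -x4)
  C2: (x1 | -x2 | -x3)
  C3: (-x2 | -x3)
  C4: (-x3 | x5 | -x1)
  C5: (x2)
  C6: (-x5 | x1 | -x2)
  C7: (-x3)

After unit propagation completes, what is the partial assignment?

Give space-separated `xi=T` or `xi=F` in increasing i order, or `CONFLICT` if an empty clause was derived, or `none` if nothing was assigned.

Answer: x2=T x3=F x4=F

Derivation:
unit clause [2] forces x2=T; simplify:
  drop -2 from [3, -2, -4] -> [3, -4]
  drop -2 from [1, -2, -3] -> [1, -3]
  drop -2 from [-2, -3] -> [-3]
  drop -2 from [-5, 1, -2] -> [-5, 1]
  satisfied 1 clause(s); 6 remain; assigned so far: [2]
unit clause [-3] forces x3=F; simplify:
  drop 3 from [3, -4] -> [-4]
  satisfied 4 clause(s); 2 remain; assigned so far: [2, 3]
unit clause [-4] forces x4=F; simplify:
  satisfied 1 clause(s); 1 remain; assigned so far: [2, 3, 4]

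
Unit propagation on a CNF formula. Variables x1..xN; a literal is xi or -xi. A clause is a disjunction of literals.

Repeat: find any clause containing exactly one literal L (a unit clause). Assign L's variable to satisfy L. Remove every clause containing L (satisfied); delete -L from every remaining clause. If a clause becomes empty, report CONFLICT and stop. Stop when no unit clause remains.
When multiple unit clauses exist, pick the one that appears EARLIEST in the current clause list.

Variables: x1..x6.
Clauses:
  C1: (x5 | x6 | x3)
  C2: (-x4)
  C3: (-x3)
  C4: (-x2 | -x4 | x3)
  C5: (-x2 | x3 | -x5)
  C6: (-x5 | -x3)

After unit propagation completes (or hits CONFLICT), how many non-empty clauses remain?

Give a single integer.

unit clause [-4] forces x4=F; simplify:
  satisfied 2 clause(s); 4 remain; assigned so far: [4]
unit clause [-3] forces x3=F; simplify:
  drop 3 from [5, 6, 3] -> [5, 6]
  drop 3 from [-2, 3, -5] -> [-2, -5]
  satisfied 2 clause(s); 2 remain; assigned so far: [3, 4]

Answer: 2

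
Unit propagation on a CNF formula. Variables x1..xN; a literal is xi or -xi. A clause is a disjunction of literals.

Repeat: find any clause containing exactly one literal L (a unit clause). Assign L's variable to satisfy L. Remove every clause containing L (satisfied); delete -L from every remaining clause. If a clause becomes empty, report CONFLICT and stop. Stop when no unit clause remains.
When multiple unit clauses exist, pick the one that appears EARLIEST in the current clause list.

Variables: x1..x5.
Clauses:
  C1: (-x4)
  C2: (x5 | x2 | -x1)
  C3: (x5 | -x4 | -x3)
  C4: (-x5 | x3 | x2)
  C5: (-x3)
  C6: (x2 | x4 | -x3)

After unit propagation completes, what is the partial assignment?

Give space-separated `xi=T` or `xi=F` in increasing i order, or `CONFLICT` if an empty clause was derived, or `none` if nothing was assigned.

Answer: x3=F x4=F

Derivation:
unit clause [-4] forces x4=F; simplify:
  drop 4 from [2, 4, -3] -> [2, -3]
  satisfied 2 clause(s); 4 remain; assigned so far: [4]
unit clause [-3] forces x3=F; simplify:
  drop 3 from [-5, 3, 2] -> [-5, 2]
  satisfied 2 clause(s); 2 remain; assigned so far: [3, 4]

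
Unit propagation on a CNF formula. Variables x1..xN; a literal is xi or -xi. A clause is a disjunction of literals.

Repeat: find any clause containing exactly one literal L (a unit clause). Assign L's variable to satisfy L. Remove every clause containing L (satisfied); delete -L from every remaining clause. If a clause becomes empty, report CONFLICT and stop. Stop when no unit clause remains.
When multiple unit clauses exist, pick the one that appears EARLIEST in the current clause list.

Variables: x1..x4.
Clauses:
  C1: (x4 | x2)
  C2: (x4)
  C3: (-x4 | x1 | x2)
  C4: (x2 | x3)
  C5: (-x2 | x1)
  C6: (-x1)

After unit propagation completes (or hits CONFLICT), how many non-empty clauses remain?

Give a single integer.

unit clause [4] forces x4=T; simplify:
  drop -4 from [-4, 1, 2] -> [1, 2]
  satisfied 2 clause(s); 4 remain; assigned so far: [4]
unit clause [-1] forces x1=F; simplify:
  drop 1 from [1, 2] -> [2]
  drop 1 from [-2, 1] -> [-2]
  satisfied 1 clause(s); 3 remain; assigned so far: [1, 4]
unit clause [2] forces x2=T; simplify:
  drop -2 from [-2] -> [] (empty!)
  satisfied 2 clause(s); 1 remain; assigned so far: [1, 2, 4]
CONFLICT (empty clause)

Answer: 0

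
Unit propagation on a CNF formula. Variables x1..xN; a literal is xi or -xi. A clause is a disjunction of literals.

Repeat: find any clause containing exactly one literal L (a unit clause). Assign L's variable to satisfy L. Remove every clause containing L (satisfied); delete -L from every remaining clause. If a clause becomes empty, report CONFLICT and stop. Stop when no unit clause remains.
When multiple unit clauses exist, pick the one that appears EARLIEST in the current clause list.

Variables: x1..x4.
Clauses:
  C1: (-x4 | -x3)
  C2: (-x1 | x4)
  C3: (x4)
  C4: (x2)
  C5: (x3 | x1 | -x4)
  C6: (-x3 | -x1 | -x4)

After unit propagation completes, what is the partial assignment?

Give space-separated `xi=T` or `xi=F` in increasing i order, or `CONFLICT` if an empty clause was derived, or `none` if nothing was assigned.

Answer: x1=T x2=T x3=F x4=T

Derivation:
unit clause [4] forces x4=T; simplify:
  drop -4 from [-4, -3] -> [-3]
  drop -4 from [3, 1, -4] -> [3, 1]
  drop -4 from [-3, -1, -4] -> [-3, -1]
  satisfied 2 clause(s); 4 remain; assigned so far: [4]
unit clause [-3] forces x3=F; simplify:
  drop 3 from [3, 1] -> [1]
  satisfied 2 clause(s); 2 remain; assigned so far: [3, 4]
unit clause [2] forces x2=T; simplify:
  satisfied 1 clause(s); 1 remain; assigned so far: [2, 3, 4]
unit clause [1] forces x1=T; simplify:
  satisfied 1 clause(s); 0 remain; assigned so far: [1, 2, 3, 4]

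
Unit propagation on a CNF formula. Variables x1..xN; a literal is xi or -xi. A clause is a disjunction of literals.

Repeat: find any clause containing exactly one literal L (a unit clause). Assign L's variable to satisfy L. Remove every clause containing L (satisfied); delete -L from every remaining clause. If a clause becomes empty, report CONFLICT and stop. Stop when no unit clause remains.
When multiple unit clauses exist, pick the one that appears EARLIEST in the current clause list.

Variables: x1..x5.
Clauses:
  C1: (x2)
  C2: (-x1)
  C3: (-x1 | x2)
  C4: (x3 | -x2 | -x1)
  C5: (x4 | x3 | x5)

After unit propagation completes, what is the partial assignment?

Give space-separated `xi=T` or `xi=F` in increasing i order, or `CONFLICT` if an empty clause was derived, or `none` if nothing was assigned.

Answer: x1=F x2=T

Derivation:
unit clause [2] forces x2=T; simplify:
  drop -2 from [3, -2, -1] -> [3, -1]
  satisfied 2 clause(s); 3 remain; assigned so far: [2]
unit clause [-1] forces x1=F; simplify:
  satisfied 2 clause(s); 1 remain; assigned so far: [1, 2]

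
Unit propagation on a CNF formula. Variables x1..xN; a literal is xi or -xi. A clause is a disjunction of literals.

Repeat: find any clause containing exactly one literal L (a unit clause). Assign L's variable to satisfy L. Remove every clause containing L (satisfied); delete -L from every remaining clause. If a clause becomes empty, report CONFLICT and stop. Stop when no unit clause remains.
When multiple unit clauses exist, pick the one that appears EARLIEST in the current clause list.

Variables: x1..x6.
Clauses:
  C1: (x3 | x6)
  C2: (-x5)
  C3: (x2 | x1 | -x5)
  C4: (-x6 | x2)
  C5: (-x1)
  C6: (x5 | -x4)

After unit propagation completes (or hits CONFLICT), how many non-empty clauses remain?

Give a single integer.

unit clause [-5] forces x5=F; simplify:
  drop 5 from [5, -4] -> [-4]
  satisfied 2 clause(s); 4 remain; assigned so far: [5]
unit clause [-1] forces x1=F; simplify:
  satisfied 1 clause(s); 3 remain; assigned so far: [1, 5]
unit clause [-4] forces x4=F; simplify:
  satisfied 1 clause(s); 2 remain; assigned so far: [1, 4, 5]

Answer: 2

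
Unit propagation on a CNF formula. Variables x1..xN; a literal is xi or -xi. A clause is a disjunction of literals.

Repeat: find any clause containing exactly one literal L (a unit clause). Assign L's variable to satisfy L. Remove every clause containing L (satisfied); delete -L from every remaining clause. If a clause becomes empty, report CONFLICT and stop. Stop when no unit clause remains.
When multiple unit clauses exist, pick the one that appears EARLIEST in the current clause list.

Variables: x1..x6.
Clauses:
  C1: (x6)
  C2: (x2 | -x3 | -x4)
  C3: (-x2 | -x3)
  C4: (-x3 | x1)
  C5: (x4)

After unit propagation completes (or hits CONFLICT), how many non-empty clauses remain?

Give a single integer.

Answer: 3

Derivation:
unit clause [6] forces x6=T; simplify:
  satisfied 1 clause(s); 4 remain; assigned so far: [6]
unit clause [4] forces x4=T; simplify:
  drop -4 from [2, -3, -4] -> [2, -3]
  satisfied 1 clause(s); 3 remain; assigned so far: [4, 6]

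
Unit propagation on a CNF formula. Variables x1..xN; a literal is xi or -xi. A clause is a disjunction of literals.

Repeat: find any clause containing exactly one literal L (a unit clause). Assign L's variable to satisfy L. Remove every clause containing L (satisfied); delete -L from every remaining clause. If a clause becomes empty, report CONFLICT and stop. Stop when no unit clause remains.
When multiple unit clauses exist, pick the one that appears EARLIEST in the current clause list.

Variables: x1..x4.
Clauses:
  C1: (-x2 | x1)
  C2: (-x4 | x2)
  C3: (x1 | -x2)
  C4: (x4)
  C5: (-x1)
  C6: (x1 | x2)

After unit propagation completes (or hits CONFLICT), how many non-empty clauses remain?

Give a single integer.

unit clause [4] forces x4=T; simplify:
  drop -4 from [-4, 2] -> [2]
  satisfied 1 clause(s); 5 remain; assigned so far: [4]
unit clause [2] forces x2=T; simplify:
  drop -2 from [-2, 1] -> [1]
  drop -2 from [1, -2] -> [1]
  satisfied 2 clause(s); 3 remain; assigned so far: [2, 4]
unit clause [1] forces x1=T; simplify:
  drop -1 from [-1] -> [] (empty!)
  satisfied 2 clause(s); 1 remain; assigned so far: [1, 2, 4]
CONFLICT (empty clause)

Answer: 0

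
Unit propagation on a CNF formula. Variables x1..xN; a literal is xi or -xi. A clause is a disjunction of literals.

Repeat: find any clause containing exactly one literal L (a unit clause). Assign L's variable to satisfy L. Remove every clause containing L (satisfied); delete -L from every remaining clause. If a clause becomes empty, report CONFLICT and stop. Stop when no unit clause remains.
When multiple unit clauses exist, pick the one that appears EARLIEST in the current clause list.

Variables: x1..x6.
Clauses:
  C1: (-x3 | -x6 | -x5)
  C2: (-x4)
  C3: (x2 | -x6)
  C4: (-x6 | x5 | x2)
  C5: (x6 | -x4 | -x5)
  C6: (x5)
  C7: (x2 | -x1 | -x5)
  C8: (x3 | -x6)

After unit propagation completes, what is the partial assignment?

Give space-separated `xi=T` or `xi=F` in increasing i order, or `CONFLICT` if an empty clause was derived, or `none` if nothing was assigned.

Answer: x4=F x5=T

Derivation:
unit clause [-4] forces x4=F; simplify:
  satisfied 2 clause(s); 6 remain; assigned so far: [4]
unit clause [5] forces x5=T; simplify:
  drop -5 from [-3, -6, -5] -> [-3, -6]
  drop -5 from [2, -1, -5] -> [2, -1]
  satisfied 2 clause(s); 4 remain; assigned so far: [4, 5]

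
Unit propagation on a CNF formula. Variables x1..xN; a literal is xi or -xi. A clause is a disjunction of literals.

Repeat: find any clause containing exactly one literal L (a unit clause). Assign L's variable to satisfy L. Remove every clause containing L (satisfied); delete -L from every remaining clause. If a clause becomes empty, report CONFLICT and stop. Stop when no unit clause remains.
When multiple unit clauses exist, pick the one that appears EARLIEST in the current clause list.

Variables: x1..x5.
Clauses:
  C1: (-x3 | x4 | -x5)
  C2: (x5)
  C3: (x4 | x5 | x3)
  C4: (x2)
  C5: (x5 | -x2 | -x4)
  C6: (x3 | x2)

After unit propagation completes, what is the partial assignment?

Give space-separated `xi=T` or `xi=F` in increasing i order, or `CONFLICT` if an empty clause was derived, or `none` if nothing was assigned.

Answer: x2=T x5=T

Derivation:
unit clause [5] forces x5=T; simplify:
  drop -5 from [-3, 4, -5] -> [-3, 4]
  satisfied 3 clause(s); 3 remain; assigned so far: [5]
unit clause [2] forces x2=T; simplify:
  satisfied 2 clause(s); 1 remain; assigned so far: [2, 5]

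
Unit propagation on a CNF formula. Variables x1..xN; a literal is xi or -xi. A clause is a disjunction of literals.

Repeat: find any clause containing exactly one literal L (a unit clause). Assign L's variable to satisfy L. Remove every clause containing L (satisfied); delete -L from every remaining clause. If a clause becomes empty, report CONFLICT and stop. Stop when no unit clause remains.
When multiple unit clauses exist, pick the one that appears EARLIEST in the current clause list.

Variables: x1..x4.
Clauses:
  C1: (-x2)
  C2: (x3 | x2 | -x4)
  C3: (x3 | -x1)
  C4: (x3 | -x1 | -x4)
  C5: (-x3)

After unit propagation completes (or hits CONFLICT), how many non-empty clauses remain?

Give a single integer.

Answer: 0

Derivation:
unit clause [-2] forces x2=F; simplify:
  drop 2 from [3, 2, -4] -> [3, -4]
  satisfied 1 clause(s); 4 remain; assigned so far: [2]
unit clause [-3] forces x3=F; simplify:
  drop 3 from [3, -4] -> [-4]
  drop 3 from [3, -1] -> [-1]
  drop 3 from [3, -1, -4] -> [-1, -4]
  satisfied 1 clause(s); 3 remain; assigned so far: [2, 3]
unit clause [-4] forces x4=F; simplify:
  satisfied 2 clause(s); 1 remain; assigned so far: [2, 3, 4]
unit clause [-1] forces x1=F; simplify:
  satisfied 1 clause(s); 0 remain; assigned so far: [1, 2, 3, 4]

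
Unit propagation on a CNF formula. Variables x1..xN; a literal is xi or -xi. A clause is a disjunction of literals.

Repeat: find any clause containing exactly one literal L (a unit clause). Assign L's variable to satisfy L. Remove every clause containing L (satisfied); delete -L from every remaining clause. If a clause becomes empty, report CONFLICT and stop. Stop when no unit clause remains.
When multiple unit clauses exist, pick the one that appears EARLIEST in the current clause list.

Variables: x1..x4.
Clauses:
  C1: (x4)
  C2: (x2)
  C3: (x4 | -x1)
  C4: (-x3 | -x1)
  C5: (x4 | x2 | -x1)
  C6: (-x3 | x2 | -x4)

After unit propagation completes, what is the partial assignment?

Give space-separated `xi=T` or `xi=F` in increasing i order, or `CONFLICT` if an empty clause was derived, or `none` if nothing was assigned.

Answer: x2=T x4=T

Derivation:
unit clause [4] forces x4=T; simplify:
  drop -4 from [-3, 2, -4] -> [-3, 2]
  satisfied 3 clause(s); 3 remain; assigned so far: [4]
unit clause [2] forces x2=T; simplify:
  satisfied 2 clause(s); 1 remain; assigned so far: [2, 4]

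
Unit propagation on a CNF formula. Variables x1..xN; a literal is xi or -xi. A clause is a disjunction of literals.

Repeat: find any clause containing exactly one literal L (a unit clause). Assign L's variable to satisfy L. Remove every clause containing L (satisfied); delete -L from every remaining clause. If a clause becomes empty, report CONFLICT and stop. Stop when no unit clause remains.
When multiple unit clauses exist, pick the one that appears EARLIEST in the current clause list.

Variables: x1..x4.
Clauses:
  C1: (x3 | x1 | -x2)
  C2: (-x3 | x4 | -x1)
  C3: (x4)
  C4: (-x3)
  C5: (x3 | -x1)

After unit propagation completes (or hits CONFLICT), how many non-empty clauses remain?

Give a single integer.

Answer: 0

Derivation:
unit clause [4] forces x4=T; simplify:
  satisfied 2 clause(s); 3 remain; assigned so far: [4]
unit clause [-3] forces x3=F; simplify:
  drop 3 from [3, 1, -2] -> [1, -2]
  drop 3 from [3, -1] -> [-1]
  satisfied 1 clause(s); 2 remain; assigned so far: [3, 4]
unit clause [-1] forces x1=F; simplify:
  drop 1 from [1, -2] -> [-2]
  satisfied 1 clause(s); 1 remain; assigned so far: [1, 3, 4]
unit clause [-2] forces x2=F; simplify:
  satisfied 1 clause(s); 0 remain; assigned so far: [1, 2, 3, 4]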